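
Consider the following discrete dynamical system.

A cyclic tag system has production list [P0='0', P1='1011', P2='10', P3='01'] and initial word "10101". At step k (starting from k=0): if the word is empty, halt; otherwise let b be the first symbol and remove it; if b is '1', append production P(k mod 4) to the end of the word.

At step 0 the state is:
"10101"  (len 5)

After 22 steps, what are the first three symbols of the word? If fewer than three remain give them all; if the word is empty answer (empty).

001

0) "10101"  (len 5)
1) "01010"  (len 5)
2) "1010"  (len 4)
3) "01010"  (len 5)
4) "1010"  (len 4)
5) "0100"  (len 4)
6) "100"  (len 3)
7) "0010"  (len 4)
8) "010"  (len 3)
9) "10"  (len 2)
10) "01011"  (len 5)
11) "1011"  (len 4)
12) "01101"  (len 5)
13) "1101"  (len 4)
14) "1011011"  (len 7)
15) "01101110"  (len 8)
16) "1101110"  (len 7)
17) "1011100"  (len 7)
18) "0111001011"  (len 10)
19) "111001011"  (len 9)
20) "1100101101"  (len 10)
21) "1001011010"  (len 10)
22) "0010110101011"  (len 13)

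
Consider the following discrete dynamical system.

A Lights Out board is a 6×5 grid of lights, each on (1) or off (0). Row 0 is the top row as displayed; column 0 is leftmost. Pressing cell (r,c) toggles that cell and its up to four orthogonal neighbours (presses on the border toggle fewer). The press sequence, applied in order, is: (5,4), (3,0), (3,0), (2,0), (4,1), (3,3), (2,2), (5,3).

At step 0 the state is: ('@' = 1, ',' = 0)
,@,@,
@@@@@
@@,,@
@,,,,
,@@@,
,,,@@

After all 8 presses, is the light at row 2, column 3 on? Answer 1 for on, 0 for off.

0

k=0  ,@,@,
@@@@@
@@,,@
@,,,,
,@@@,
,,,@@
k=1  ,@,@,
@@@@@
@@,,@
@,,,,
,@@@@
,,,,,
k=2  ,@,@,
@@@@@
,@,,@
,@,,,
@@@@@
,,,,,
k=3  ,@,@,
@@@@@
@@,,@
@,,,,
,@@@@
,,,,,
k=4  ,@,@,
,@@@@
,,,,@
,,,,,
,@@@@
,,,,,
k=5  ,@,@,
,@@@@
,,,,@
,@,,,
@,,@@
,@,,,
k=6  ,@,@,
,@@@@
,,,@@
,@@@@
@,,,@
,@,,,
k=7  ,@,@,
,@,@@
,@@,@
,@,@@
@,,,@
,@,,,
k=8  ,@,@,
,@,@@
,@@,@
,@,@@
@,,@@
,@@@@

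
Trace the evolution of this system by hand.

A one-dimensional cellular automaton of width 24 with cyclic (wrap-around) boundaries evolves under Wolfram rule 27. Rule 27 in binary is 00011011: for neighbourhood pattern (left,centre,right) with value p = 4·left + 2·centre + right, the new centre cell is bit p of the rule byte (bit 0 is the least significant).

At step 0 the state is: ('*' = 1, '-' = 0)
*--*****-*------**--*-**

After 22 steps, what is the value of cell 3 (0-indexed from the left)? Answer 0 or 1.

1

t=0: *--*****-*------**--*-**
t=1: -***------*******-**--*-
t=2: **--*******-------*-**-*
t=3: --***------*******--*--*
t=4: ***--*******------**-**-
t=5: *--***------*******--*--
t=6: -***--*******------**-**
t=7: -*--***------*******--*-
t=8: *-***--*******------**-*
t=9: --*--***------*******--*
t=10: **-***--*******------**-
t=11: *--*--***------*******--
t=12: -**-***--*******------**
t=13: -*--*--***------*******-
t=14: *-**-***--*******------*
t=15: --*--*--***------*******
t=16: **-**-***--*******------
t=17: *--*--*--***------******
t=18: -**-**-***--*******-----
t=19: **--*--*--***------*****
t=20: --**-**-***--*******----
t=21: ***--*--*--***------****
t=22: ---**-**-***--*******---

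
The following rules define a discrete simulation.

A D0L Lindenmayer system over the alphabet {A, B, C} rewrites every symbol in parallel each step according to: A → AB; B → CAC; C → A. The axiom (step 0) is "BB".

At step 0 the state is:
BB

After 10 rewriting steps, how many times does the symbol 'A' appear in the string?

1170

step 0: BB
step 1: CACCAC
step 2: AABAAABA
step 3: ABABCACABABABCACAB
step 4: ABCACABCACAABAABCACABCACABCACAABAABCAC
step 5: ABCACAABAABCACAABAABABCACABABCACAABAABCACAABAABCACAABAABABCACABABCACAABA
step 6: ABCACAABAABABCACABABCACAABAABABCACABABCACABCACAABAABCACABC…CABABCACAABAABABCACABABCACABCACAABAABCACABCACAABAABABCACAB  (len 146)
step 7: ABCACAABAABABCACABABCACABCACAABAABCACABCACAABAABABCACABABC…ABAABABCACABABCACAABAABCACAABAABABCACABABCACABCACAABAABCAC  (len 294)
step 8: ABCACAABAABABCACABABCACABCACAABAABCACABCACAABAABCACAABAABA…CABABCACABCACAABAABCACABCACAABAABCACAABAABABCACABABCACAABA  (len 584)
step 9: ABCACAABAABABCACABABCACABCACAABAABCACABCACAABAABCACAABAABA…CABABCACAABAABABCACABABCACABCACAABAABCACABCACAABAABABCACAB  (len 1170)
step 10: ABCACAABAABABCACABABCACABCACAABAABCACABCACAABAABCACAABAABA…ABAABABCACABABCACAABAABCACAABAABABCACABABCACABCACAABAABCAC  (len 2342)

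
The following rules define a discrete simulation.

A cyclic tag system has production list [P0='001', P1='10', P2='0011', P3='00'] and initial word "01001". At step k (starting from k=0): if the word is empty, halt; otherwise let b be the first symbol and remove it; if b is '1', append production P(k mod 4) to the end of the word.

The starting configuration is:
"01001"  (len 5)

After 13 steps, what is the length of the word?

step 0: "01001"  (len 5)
step 1: "1001"  (len 4)
step 2: "00110"  (len 5)
step 3: "0110"  (len 4)
step 4: "110"  (len 3)
step 5: "10001"  (len 5)
step 6: "000110"  (len 6)
step 7: "00110"  (len 5)
step 8: "0110"  (len 4)
step 9: "110"  (len 3)
step 10: "1010"  (len 4)
step 11: "0100011"  (len 7)
step 12: "100011"  (len 6)
step 13: "00011001"  (len 8)

8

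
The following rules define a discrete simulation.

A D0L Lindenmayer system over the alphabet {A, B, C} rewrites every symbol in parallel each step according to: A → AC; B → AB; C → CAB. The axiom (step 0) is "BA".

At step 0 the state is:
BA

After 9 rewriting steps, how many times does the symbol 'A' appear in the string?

0) BA
1) ABAC
2) ACABACCAB
3) ACCABACABACCABCABACAB
4) ACCABCABACABACCABACABACCABCABACABCABACABACCABACAB
5) ACCABCABACABCABACABACCABACABACCABCABACABACCABACABACCABCABACABCABACABACCABACABCABACABACCABACABACCABCABACABACCABACAB
6) ACCABCABACABCABACABACCABACABCABACABACCABACABACCABCABACABAC…ACCABACABACCABCABACABCABACABACCABACABACCABCABACABACCABACAB  (len 265)
7) ACCABCABACABCABACABACCABACABCABACABACCABACABACCABCABACABAC…ACCABACABACCABCABACABCABACABACCABACABACCABCABACABACCABACAB  (len 616)
8) ACCABCABACABCABACABACCABACABCABACABACCABACABACCABCABACABAC…ACCABACABACCABCABACABCABACABACCABACABACCABCABACABACCABACAB  (len 1432)
9) ACCABCABACABCABACABACCABACABCABACABACCABACABACCABCABACABAC…ACCABACABACCABCABACABCABACABACCABACABACCABCABACABACCABACAB  (len 3329)

1432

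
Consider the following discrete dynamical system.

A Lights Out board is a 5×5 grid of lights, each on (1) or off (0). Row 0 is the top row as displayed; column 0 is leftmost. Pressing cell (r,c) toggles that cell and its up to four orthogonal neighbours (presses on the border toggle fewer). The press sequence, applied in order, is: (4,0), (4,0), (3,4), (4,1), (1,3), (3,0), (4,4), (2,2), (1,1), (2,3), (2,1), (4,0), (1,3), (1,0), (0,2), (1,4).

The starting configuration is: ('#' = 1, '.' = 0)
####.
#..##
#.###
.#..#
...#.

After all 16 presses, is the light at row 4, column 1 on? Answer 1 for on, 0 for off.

0

t=0: ####.
#..##
#.###
.#..#
...#.
t=1: ####.
#..##
#.###
##..#
##.#.
t=2: ####.
#..##
#.###
.#..#
...#.
t=3: ####.
#..##
#.##.
.#.#.
...##
t=4: ####.
#..##
#.##.
...#.
#####
t=5: ###..
#.#..
#.#..
...#.
#####
t=6: ###..
#.#..
..#..
##.#.
.####
t=7: ###..
#.#..
..#..
##.##
.##..
t=8: ###..
#....
.#.#.
#####
.##..
t=9: #.#..
.##..
...#.
#####
.##..
t=10: #.#..
.###.
..#.#
###.#
.##..
t=11: #.#..
..##.
##..#
#.#.#
.##..
t=12: #.#..
..##.
##..#
..#.#
#.#..
t=13: #.##.
....#
##.##
..#.#
#.#..
t=14: ..##.
##..#
.#.##
..#.#
#.#..
t=15: .#...
###.#
.#.##
..#.#
#.#..
t=16: .#..#
####.
.#.#.
..#.#
#.#..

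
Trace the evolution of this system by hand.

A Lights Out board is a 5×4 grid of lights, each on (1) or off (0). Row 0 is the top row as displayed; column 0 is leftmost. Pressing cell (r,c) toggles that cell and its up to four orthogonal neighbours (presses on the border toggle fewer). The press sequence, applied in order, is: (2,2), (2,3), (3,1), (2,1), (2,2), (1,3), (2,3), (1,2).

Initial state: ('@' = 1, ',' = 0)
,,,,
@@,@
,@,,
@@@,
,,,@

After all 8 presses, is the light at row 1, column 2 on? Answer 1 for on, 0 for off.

0

step 0: ,,,,
@@,@
,@,,
@@@,
,,,@
step 1: ,,,,
@@@@
,,@@
@@,,
,,,@
step 2: ,,,,
@@@,
,,,,
@@,@
,,,@
step 3: ,,,,
@@@,
,@,,
,,@@
,@,@
step 4: ,,,,
@,@,
@,@,
,@@@
,@,@
step 5: ,,,,
@,,,
@@,@
,@,@
,@,@
step 6: ,,,@
@,@@
@@,,
,@,@
,@,@
step 7: ,,,@
@,@,
@@@@
,@,,
,@,@
step 8: ,,@@
@@,@
@@,@
,@,,
,@,@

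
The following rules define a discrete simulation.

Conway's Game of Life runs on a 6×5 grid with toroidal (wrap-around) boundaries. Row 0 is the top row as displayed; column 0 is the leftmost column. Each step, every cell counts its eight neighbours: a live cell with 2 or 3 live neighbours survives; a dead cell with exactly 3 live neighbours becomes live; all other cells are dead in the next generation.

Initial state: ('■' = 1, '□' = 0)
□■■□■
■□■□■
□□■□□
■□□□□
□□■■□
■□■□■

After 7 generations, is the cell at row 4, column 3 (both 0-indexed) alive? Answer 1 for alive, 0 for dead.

0

t=0: □■■□■
■□■□■
□□■□□
■□□□□
□□■■□
■□■□■
t=1: □□■□□
■□■□■
■□□■■
□■■■□
■□■■□
■□□□■
t=2: □□□□□
■□■□□
□□□□□
□□□□□
■□□□□
■□■□■
t=3: ■□□■■
□□□□□
□□□□□
□□□□□
■■□□■
■■□□■
t=4: □■□■□
□□□□■
□□□□□
■□□□□
□■□□■
□□■□□
t=5: □□■■□
□□□□□
□□□□□
■□□□□
■■□□□
■■■■□
t=6: □□□■■
□□□□□
□□□□□
■■□□□
□□□□□
■□□■□
t=7: □□□■■
□□□□□
□□□□□
□□□□□
■■□□■
□□□■□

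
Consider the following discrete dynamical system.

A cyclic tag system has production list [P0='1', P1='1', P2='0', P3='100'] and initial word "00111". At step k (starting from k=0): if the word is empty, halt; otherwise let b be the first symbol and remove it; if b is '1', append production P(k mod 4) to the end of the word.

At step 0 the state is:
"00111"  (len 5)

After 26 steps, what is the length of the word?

gen 0: "00111"  (len 5)
gen 1: "0111"  (len 4)
gen 2: "111"  (len 3)
gen 3: "110"  (len 3)
gen 4: "10100"  (len 5)
gen 5: "01001"  (len 5)
gen 6: "1001"  (len 4)
gen 7: "0010"  (len 4)
gen 8: "010"  (len 3)
gen 9: "10"  (len 2)
gen 10: "01"  (len 2)
gen 11: "1"  (len 1)
gen 12: "100"  (len 3)
gen 13: "001"  (len 3)
gen 14: "01"  (len 2)
gen 15: "1"  (len 1)
gen 16: "100"  (len 3)
gen 17: "001"  (len 3)
gen 18: "01"  (len 2)
gen 19: "1"  (len 1)
gen 20: "100"  (len 3)
gen 21: "001"  (len 3)
gen 22: "01"  (len 2)
gen 23: "1"  (len 1)
gen 24: "100"  (len 3)
gen 25: "001"  (len 3)
gen 26: "01"  (len 2)

2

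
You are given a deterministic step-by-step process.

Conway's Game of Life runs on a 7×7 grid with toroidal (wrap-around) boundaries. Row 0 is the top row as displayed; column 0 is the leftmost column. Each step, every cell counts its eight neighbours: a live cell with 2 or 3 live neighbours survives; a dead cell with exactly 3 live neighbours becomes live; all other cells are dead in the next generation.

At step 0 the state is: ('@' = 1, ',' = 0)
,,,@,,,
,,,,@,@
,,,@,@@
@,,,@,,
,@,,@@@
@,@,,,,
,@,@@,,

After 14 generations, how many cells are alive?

7

[0] ,,,@,,,
,,,,@,@
,,,@,@@
@,,,@,,
,@,,@@@
@,@,,,,
,@,@@,,
[1] ,,@@,@,
,,,@@,@
@,,@,,@
@,,@,,,
,@,@@@@
@,@,,,@
,@,@@,,
[2] ,,,,,@,
@,,,,,@
@,@@,@@
,@,@,,,
,@,@@@,
,,,,,,@
@@,,@@@
[3] ,@,,@,,
@@,,@,,
,,@@@@,
,@,,,,,
@,,@@@,
,@@@,,,
@,,,@,,
[4] ,@,@@@,
@@,,,,,
@,@@@@,
,@,,,,@
@,,@@,,
@@@,,@@
@,,,@,,
[5] ,@@@@@@
@,,,,,,
,,@@@@,
,@,,,,@
,,,@@,,
,,@,,@,
,,,,,,,
[6] @@@@@@@
@,,,,,,
@@@@@@@
,,,,,,,
,,@@@@,
,,,@@,,
,@,,,,@
[7] ,,@@@@,
,,,,,,,
@@@@@@@
@,,,,,,
,,@,,@,
,,,,,,,
,@,,,,@
[8] ,,@@@@,
@,,,,,,
@@@@@@@
@,,,,,,
,,,,,,,
,,,,,,,
,,@@@@,
[9] ,@@,,@@
@,,,,,,
,,@@@@,
@,@@@@,
,,,,,,,
,,,@@,,
,,@,,@,
[10] @@@,,@@
@,,,,,,
,,@,,@,
,@@,,@@
,,@,,@,
,,,@@,,
,@@,,@@
[11] ,,@,,@,
@,@,,@,
@,@,,@,
,@@@@@@
,@@,,@@
,@,@@,@
,,,,,,,
[12] ,@,,,,@
,,@@@@,
@,,,,,,
,,,,,,,
,,,,,,,
,@,@@,@
,,@@@@,
[13] ,@,,,,@
@@@@@@@
,,,@@,,
,,,,,,,
,,,,,,,
,,,,,,,
,@,,,,@
[14] ,,,@@,,
,@,,,,@
@@,,,,@
,,,,,,,
,,,,,,,
,,,,,,,
,,,,,,,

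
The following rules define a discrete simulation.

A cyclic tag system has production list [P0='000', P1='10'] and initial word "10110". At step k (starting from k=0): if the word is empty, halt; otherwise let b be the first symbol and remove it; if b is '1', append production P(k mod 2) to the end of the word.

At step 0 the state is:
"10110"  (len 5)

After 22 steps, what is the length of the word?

3

[0] "10110"  (len 5)
[1] "0110000"  (len 7)
[2] "110000"  (len 6)
[3] "10000000"  (len 8)
[4] "000000010"  (len 9)
[5] "00000010"  (len 8)
[6] "0000010"  (len 7)
[7] "000010"  (len 6)
[8] "00010"  (len 5)
[9] "0010"  (len 4)
[10] "010"  (len 3)
[11] "10"  (len 2)
[12] "010"  (len 3)
[13] "10"  (len 2)
[14] "010"  (len 3)
[15] "10"  (len 2)
[16] "010"  (len 3)
[17] "10"  (len 2)
[18] "010"  (len 3)
[19] "10"  (len 2)
[20] "010"  (len 3)
[21] "10"  (len 2)
[22] "010"  (len 3)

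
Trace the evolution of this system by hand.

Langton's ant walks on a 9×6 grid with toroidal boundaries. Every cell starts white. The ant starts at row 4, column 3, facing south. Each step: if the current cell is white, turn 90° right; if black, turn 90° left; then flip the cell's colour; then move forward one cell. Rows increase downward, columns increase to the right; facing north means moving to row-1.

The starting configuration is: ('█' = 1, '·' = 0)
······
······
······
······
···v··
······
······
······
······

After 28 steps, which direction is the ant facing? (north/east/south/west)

k=0  ······
······
······
······
···v··
······
······
······
······
k=1  ······
······
······
······
··<█··
······
······
······
······
k=2  ······
······
······
··^···
··██··
······
······
······
······
k=3  ······
······
······
··█>··
··██··
······
······
······
······
k=4  ······
······
······
··██··
··█v··
······
······
······
······
k=5  ······
······
······
··██··
··█·>·
······
······
······
······
k=6  ······
······
······
··██··
··█·█·
····v·
······
······
······
k=7  ······
······
······
··██··
··█·█·
···<█·
······
······
······
k=8  ······
······
······
··██··
··█^█·
···██·
······
······
······
k=9  ······
······
······
··██··
··██>·
···██·
······
······
······
k=10  ······
······
······
··██^·
··██··
···██·
······
······
······
k=11  ······
······
······
··███>
··██··
···██·
······
······
······
k=12  ······
······
······
··████
··██·v
···██·
······
······
······
k=13  ······
······
······
··████
··██<█
···██·
······
······
······
k=14  ······
······
······
··██^█
··████
···██·
······
······
······
k=15  ······
······
······
··█<·█
··████
···██·
······
······
······
k=16  ······
······
······
··█··█
··█v██
···██·
······
······
······
k=17  ······
······
······
··█··█
··█·>█
···██·
······
······
······
k=18  ······
······
······
··█·^█
··█··█
···██·
······
······
······
k=19  ······
······
······
··█·█>
··█··█
···██·
······
······
······
k=20  ······
······
·····^
··█·█·
··█··█
···██·
······
······
······
k=21  ······
······
>····█
··█·█·
··█··█
···██·
······
······
······
k=22  ······
······
█····█
v·█·█·
··█··█
···██·
······
······
······
k=23  ······
······
█····█
█·█·█<
··█··█
···██·
······
······
······
k=24  ······
······
█····^
█·█·██
··█··█
···██·
······
······
······
k=25  ······
······
█···<·
█·█·██
··█··█
···██·
······
······
······
k=26  ······
····^·
█···█·
█·█·██
··█··█
···██·
······
······
······
k=27  ······
····█>
█···█·
█·█·██
··█··█
···██·
······
······
······
k=28  ······
····██
█···█v
█·█·██
··█··█
···██·
······
······
······

south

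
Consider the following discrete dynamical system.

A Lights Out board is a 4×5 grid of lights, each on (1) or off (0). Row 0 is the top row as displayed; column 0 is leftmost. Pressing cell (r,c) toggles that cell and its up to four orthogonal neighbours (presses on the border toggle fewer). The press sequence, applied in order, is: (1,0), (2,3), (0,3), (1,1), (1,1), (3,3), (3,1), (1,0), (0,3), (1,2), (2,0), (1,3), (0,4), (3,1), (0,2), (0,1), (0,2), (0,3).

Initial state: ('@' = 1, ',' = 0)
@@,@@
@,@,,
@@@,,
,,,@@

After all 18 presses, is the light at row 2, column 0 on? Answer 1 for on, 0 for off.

[0] @@,@@
@,@,,
@@@,,
,,,@@
[1] ,@,@@
,@@,,
,@@,,
,,,@@
[2] ,@,@@
,@@@,
,@,@@
,,,,@
[3] ,@@,,
,@@,,
,@,@@
,,,,@
[4] ,,@,,
@,,,,
,,,@@
,,,,@
[5] ,@@,,
,@@,,
,@,@@
,,,,@
[6] ,@@,,
,@@,,
,@,,@
,,@@,
[7] ,@@,,
,@@,,
,,,,@
@@,@,
[8] @@@,,
@,@,,
@,,,@
@@,@,
[9] @@,@@
@,@@,
@,,,@
@@,@,
[10] @@@@@
@@,,,
@,@,@
@@,@,
[11] @@@@@
,@,,,
,@@,@
,@,@,
[12] @@@,@
,@@@@
,@@@@
,@,@,
[13] @@@@,
,@@@,
,@@@@
,@,@,
[14] @@@@,
,@@@,
,,@@@
@,@@,
[15] @,,,,
,@,@,
,,@@@
@,@@,
[16] ,@@,,
,,,@,
,,@@@
@,@@,
[17] ,,,@,
,,@@,
,,@@@
@,@@,
[18] ,,@,@
,,@,,
,,@@@
@,@@,

0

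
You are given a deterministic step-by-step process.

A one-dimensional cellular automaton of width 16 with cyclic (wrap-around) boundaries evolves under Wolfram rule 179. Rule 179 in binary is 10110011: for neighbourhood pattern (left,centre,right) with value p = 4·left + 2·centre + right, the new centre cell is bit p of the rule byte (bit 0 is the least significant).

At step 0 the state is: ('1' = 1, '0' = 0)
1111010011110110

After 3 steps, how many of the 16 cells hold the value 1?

9

0) 1111010011110110
1) 0110101101101001
2) 1001010010010110
3) 0110101101101001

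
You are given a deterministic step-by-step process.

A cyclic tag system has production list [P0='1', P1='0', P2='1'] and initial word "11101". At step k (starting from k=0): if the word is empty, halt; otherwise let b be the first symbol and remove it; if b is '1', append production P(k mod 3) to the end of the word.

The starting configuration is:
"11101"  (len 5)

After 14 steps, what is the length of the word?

1

gen 0: "11101"  (len 5)
gen 1: "11011"  (len 5)
gen 2: "10110"  (len 5)
gen 3: "01101"  (len 5)
gen 4: "1101"  (len 4)
gen 5: "1010"  (len 4)
gen 6: "0101"  (len 4)
gen 7: "101"  (len 3)
gen 8: "010"  (len 3)
gen 9: "10"  (len 2)
gen 10: "01"  (len 2)
gen 11: "1"  (len 1)
gen 12: "1"  (len 1)
gen 13: "1"  (len 1)
gen 14: "0"  (len 1)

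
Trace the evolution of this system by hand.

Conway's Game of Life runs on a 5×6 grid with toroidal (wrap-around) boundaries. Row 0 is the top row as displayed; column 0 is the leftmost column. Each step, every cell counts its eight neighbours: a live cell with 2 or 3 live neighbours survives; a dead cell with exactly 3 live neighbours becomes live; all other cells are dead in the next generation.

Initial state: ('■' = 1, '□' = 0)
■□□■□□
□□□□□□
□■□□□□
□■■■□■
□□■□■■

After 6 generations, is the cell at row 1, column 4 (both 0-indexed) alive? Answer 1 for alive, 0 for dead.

0

gen 0: ■□□■□□
□□□□□□
□■□□□□
□■■■□■
□□■□■■
gen 1: □□□■■■
□□□□□□
■■□□□□
□■□■□■
□□□□□■
gen 2: □□□□■■
■□□□■■
■■■□□□
□■■□■■
□□■■□■
gen 3: □□□□□□
□□□■■□
□□■□□□
□□□□■■
□■■□□□
gen 4: □□■■□□
□□□■□□
□□□□□■
□■■■□□
□□□□□□
gen 5: □□■■□□
□□■■■□
□□□■■□
□□■□□□
□■□□□□
gen 6: □■□□■□
□□□□□□
□□□□■□
□□■■□□
□■□■□□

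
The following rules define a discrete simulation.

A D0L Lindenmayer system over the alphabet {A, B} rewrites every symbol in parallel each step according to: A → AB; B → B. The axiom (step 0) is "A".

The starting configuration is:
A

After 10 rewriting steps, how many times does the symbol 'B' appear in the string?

t=0: A
t=1: AB
t=2: ABB
t=3: ABBB
t=4: ABBBB
t=5: ABBBBB
t=6: ABBBBBB
t=7: ABBBBBBB
t=8: ABBBBBBBB
t=9: ABBBBBBBBB
t=10: ABBBBBBBBBB

10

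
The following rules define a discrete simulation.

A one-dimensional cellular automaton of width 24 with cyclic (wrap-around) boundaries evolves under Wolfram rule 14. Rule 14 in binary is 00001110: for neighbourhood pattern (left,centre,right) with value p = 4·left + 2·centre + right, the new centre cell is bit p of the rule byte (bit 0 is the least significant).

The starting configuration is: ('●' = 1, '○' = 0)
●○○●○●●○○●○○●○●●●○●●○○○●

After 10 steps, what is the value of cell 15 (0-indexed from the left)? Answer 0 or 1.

1

[0] ●○○●○●●○○●○○●○●●●○●●○○○●
[1] ○○●●○●○○●●○●●○●○○○●○○○●●
[2] ○●●○○●○●●○○●○○●○○●●○○●●○
[3] ●●○○●●○●○○●●○●●○●●○○●●○○
[4] ●○○●●○○●○●●○○●○○●○○●●○○●
[5] ○○●●○○●●○●○○●●○●●○●●○○●●
[6] ○●●○○●●○○●○●●○○●○○●○○●●○
[7] ●●○○●●○○●●○●○○●●○●●○●●○○
[8] ●○○●●○○●●○○●○●●○○●○○●○○●
[9] ○○●●○○●●○○●●○●○○●●○●●○●●
[10] ○●●○○●●○○●●○○●○●●○○●○○●○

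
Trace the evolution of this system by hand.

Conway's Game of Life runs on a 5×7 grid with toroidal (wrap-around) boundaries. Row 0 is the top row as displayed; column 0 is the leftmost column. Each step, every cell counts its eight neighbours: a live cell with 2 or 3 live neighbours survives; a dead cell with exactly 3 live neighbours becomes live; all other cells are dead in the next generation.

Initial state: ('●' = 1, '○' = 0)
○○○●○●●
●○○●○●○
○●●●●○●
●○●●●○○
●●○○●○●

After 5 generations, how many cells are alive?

6

t=0: ○○○●○●●
●○○●○●○
○●●●●○●
●○●●●○○
●●○○●○●
t=1: ○●●●○○○
●●○○○○○
○○○○○○●
○○○○○○○
○●○○○○○
t=2: ○○○○○○○
●●○○○○○
●○○○○○○
○○○○○○○
○●○○○○○
t=3: ●●○○○○○
●●○○○○○
●●○○○○○
○○○○○○○
○○○○○○○
t=4: ●●○○○○○
○○●○○○●
●●○○○○○
○○○○○○○
○○○○○○○
t=5: ●●○○○○○
○○●○○○●
●●○○○○○
○○○○○○○
○○○○○○○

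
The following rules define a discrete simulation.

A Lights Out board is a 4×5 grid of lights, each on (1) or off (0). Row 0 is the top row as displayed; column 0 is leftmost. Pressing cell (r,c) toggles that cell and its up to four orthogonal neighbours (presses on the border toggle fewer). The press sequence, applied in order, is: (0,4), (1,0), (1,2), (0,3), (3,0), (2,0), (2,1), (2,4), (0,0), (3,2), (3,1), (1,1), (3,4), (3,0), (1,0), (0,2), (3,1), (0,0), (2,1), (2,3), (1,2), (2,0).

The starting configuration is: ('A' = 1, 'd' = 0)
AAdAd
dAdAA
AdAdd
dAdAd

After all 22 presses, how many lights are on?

10

gen 0: AAdAd
dAdAA
AdAdd
dAdAd
gen 1: AAddA
dAdAd
AdAdd
dAdAd
gen 2: dAddA
AddAd
ddAdd
dAdAd
gen 3: dAAdA
AAAdd
ddddd
dAdAd
gen 4: dAdAd
AAAAd
ddddd
dAdAd
gen 5: dAdAd
AAAAd
Adddd
AddAd
gen 6: dAdAd
dAAAd
dAddd
dddAd
gen 7: dAdAd
ddAAd
AdAdd
dAdAd
gen 8: dAdAd
ddAAA
AdAAA
dAdAA
gen 9: AddAd
AdAAA
AdAAA
dAdAA
gen 10: AddAd
AdAAA
AddAA
ddAdA
gen 11: AddAd
AdAAA
AAdAA
AAddA
gen 12: AAdAd
dAdAA
AddAA
AAddA
gen 13: AAdAd
dAdAA
AddAd
AAdAd
gen 14: AAdAd
dAdAA
dddAd
dddAd
gen 15: dAdAd
AddAA
AddAd
dddAd
gen 16: ddAdd
AdAAA
AddAd
dddAd
gen 17: ddAdd
AdAAA
AAdAd
AAAAd
gen 18: AAAdd
ddAAA
AAdAd
AAAAd
gen 19: AAAdd
dAAAA
ddAAd
AdAAd
gen 20: AAAdd
dAAdA
ddddA
AdAdd
gen 21: AAddd
dddAA
ddAdA
AdAdd
gen 22: AAddd
AddAA
AAAdA
ddAdd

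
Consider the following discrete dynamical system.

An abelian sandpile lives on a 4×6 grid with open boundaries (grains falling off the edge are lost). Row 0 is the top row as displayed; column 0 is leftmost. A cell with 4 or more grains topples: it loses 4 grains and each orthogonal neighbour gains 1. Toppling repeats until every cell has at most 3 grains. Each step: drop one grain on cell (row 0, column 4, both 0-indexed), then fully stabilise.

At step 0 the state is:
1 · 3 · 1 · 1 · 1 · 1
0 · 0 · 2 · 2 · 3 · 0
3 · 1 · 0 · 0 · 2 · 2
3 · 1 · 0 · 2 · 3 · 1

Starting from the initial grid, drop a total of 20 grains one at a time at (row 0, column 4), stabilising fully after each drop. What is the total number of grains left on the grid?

0) 1 · 3 · 1 · 1 · 1 · 1
0 · 0 · 2 · 2 · 3 · 0
3 · 1 · 0 · 0 · 2 · 2
3 · 1 · 0 · 2 · 3 · 1
1) 1 · 3 · 1 · 1 · 2 · 1
0 · 0 · 2 · 2 · 3 · 0
3 · 1 · 0 · 0 · 2 · 2
3 · 1 · 0 · 2 · 3 · 1
2) 1 · 3 · 1 · 1 · 3 · 1
0 · 0 · 2 · 2 · 3 · 0
3 · 1 · 0 · 0 · 2 · 2
3 · 1 · 0 · 2 · 3 · 1
3) 1 · 3 · 1 · 2 · 1 · 2
0 · 0 · 2 · 3 · 0 · 1
3 · 1 · 0 · 0 · 3 · 2
3 · 1 · 0 · 2 · 3 · 1
4) 1 · 3 · 1 · 2 · 2 · 2
0 · 0 · 2 · 3 · 0 · 1
3 · 1 · 0 · 0 · 3 · 2
3 · 1 · 0 · 2 · 3 · 1
5) 1 · 3 · 1 · 2 · 3 · 2
0 · 0 · 2 · 3 · 0 · 1
3 · 1 · 0 · 0 · 3 · 2
3 · 1 · 0 · 2 · 3 · 1
6) 1 · 3 · 1 · 3 · 0 · 3
0 · 0 · 2 · 3 · 1 · 1
3 · 1 · 0 · 0 · 3 · 2
3 · 1 · 0 · 2 · 3 · 1
7) 1 · 3 · 1 · 3 · 1 · 3
0 · 0 · 2 · 3 · 1 · 1
3 · 1 · 0 · 0 · 3 · 2
3 · 1 · 0 · 2 · 3 · 1
8) 1 · 3 · 1 · 3 · 2 · 3
0 · 0 · 2 · 3 · 1 · 1
3 · 1 · 0 · 0 · 3 · 2
3 · 1 · 0 · 2 · 3 · 1
9) 1 · 3 · 1 · 3 · 3 · 3
0 · 0 · 2 · 3 · 1 · 1
3 · 1 · 0 · 0 · 3 · 2
3 · 1 · 0 · 2 · 3 · 1
10) 1 · 3 · 2 · 1 · 2 · 0
0 · 0 · 3 · 0 · 3 · 2
3 · 1 · 0 · 1 · 3 · 2
3 · 1 · 0 · 2 · 3 · 1
11) 1 · 3 · 2 · 1 · 3 · 0
0 · 0 · 3 · 0 · 3 · 2
3 · 1 · 0 · 1 · 3 · 2
3 · 1 · 0 · 2 · 3 · 1
12) 1 · 3 · 2 · 2 · 1 · 1
0 · 0 · 3 · 1 · 1 · 3
3 · 1 · 0 · 2 · 1 · 3
3 · 1 · 0 · 3 · 0 · 2
13) 1 · 3 · 2 · 2 · 2 · 1
0 · 0 · 3 · 1 · 1 · 3
3 · 1 · 0 · 2 · 1 · 3
3 · 1 · 0 · 3 · 0 · 2
14) 1 · 3 · 2 · 2 · 3 · 1
0 · 0 · 3 · 1 · 1 · 3
3 · 1 · 0 · 2 · 1 · 3
3 · 1 · 0 · 3 · 0 · 2
15) 1 · 3 · 2 · 3 · 0 · 2
0 · 0 · 3 · 1 · 2 · 3
3 · 1 · 0 · 2 · 1 · 3
3 · 1 · 0 · 3 · 0 · 2
16) 1 · 3 · 2 · 3 · 1 · 2
0 · 0 · 3 · 1 · 2 · 3
3 · 1 · 0 · 2 · 1 · 3
3 · 1 · 0 · 3 · 0 · 2
17) 1 · 3 · 2 · 3 · 2 · 2
0 · 0 · 3 · 1 · 2 · 3
3 · 1 · 0 · 2 · 1 · 3
3 · 1 · 0 · 3 · 0 · 2
18) 1 · 3 · 2 · 3 · 3 · 2
0 · 0 · 3 · 1 · 2 · 3
3 · 1 · 0 · 2 · 1 · 3
3 · 1 · 0 · 3 · 0 · 2
19) 1 · 3 · 3 · 0 · 1 · 3
0 · 0 · 3 · 2 · 3 · 3
3 · 1 · 0 · 2 · 1 · 3
3 · 1 · 0 · 3 · 0 · 2
20) 1 · 3 · 3 · 0 · 2 · 3
0 · 0 · 3 · 2 · 3 · 3
3 · 1 · 0 · 2 · 1 · 3
3 · 1 · 0 · 3 · 0 · 2

42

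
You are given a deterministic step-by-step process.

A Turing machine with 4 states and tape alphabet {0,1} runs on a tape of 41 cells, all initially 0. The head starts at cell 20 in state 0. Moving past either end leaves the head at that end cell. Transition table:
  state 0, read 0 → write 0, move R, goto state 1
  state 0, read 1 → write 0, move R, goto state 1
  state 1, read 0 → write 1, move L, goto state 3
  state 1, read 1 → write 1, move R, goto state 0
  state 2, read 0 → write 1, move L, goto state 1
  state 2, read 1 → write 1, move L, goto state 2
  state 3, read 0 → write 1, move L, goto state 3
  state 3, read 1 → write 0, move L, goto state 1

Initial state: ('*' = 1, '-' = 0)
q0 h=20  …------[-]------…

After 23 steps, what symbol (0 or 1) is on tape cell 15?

[0] q0 h=20  …------[-]------…
[1] q1 h=21  …------[-]------…
[2] q3 h=20  …------[-]*-----…
[3] q3 h=19  …------[-]**----…
[4] q3 h=18  …------[-]***---…
[5] q3 h=17  …------[-]****--…
[6] q3 h=16  …------[-]*****-…
[7] q3 h=15  …------[-]******…
[8] q3 h=14  …------[-]******…
[9] q3 h=13  …------[-]******…
[10] q3 h=12  …------[-]******…
[11] q3 h=11  …------[-]******…
[12] q3 h=10  …------[-]******…
[13] q3 h= 9  …------[-]******…
[14] q3 h= 8  …------[-]******…
[15] q3 h= 7  …------[-]******…
[16] q3 h= 6  |------[-]******…
[17] q3 h= 5  |-----[-]******…
[18] q3 h= 4  |----[-]******…
[19] q3 h= 3  |---[-]******…
[20] q3 h= 2  |--[-]******…
[21] q3 h= 1  |-[-]******…
[22] q3 h= 0  |[-]******…
[23] q3 h= 0  |[*]******…

1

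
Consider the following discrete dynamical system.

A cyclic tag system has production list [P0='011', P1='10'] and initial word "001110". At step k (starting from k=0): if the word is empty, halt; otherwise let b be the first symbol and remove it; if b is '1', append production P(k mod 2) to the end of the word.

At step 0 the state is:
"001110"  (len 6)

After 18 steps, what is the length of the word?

k=0  "001110"  (len 6)
k=1  "01110"  (len 5)
k=2  "1110"  (len 4)
k=3  "110011"  (len 6)
k=4  "1001110"  (len 7)
k=5  "001110011"  (len 9)
k=6  "01110011"  (len 8)
k=7  "1110011"  (len 7)
k=8  "11001110"  (len 8)
k=9  "1001110011"  (len 10)
k=10  "00111001110"  (len 11)
k=11  "0111001110"  (len 10)
k=12  "111001110"  (len 9)
k=13  "11001110011"  (len 11)
k=14  "100111001110"  (len 12)
k=15  "00111001110011"  (len 14)
k=16  "0111001110011"  (len 13)
k=17  "111001110011"  (len 12)
k=18  "1100111001110"  (len 13)

13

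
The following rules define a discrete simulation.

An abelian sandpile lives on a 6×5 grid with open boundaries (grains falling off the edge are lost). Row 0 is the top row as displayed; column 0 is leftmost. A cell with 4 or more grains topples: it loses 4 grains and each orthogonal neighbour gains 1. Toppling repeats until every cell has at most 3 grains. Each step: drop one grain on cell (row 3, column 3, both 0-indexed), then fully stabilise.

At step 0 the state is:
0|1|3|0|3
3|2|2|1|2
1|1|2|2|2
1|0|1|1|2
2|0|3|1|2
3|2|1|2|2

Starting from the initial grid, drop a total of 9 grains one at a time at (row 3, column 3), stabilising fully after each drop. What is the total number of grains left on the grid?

54

step 0: 0|1|3|0|3
3|2|2|1|2
1|1|2|2|2
1|0|1|1|2
2|0|3|1|2
3|2|1|2|2
step 1: 0|1|3|0|3
3|2|2|1|2
1|1|2|2|2
1|0|1|2|2
2|0|3|1|2
3|2|1|2|2
step 2: 0|1|3|0|3
3|2|2|1|2
1|1|2|2|2
1|0|1|3|2
2|0|3|1|2
3|2|1|2|2
step 3: 0|1|3|0|3
3|2|2|1|2
1|1|2|3|2
1|0|2|0|3
2|0|3|2|2
3|2|1|2|2
step 4: 0|1|3|0|3
3|2|2|1|2
1|1|2|3|2
1|0|2|1|3
2|0|3|2|2
3|2|1|2|2
step 5: 0|1|3|0|3
3|2|2|1|2
1|1|2|3|2
1|0|2|2|3
2|0|3|2|2
3|2|1|2|2
step 6: 0|1|3|0|3
3|2|2|1|2
1|1|2|3|2
1|0|2|3|3
2|0|3|2|2
3|2|1|2|2
step 7: 0|1|3|0|3
3|2|2|2|3
1|1|3|1|0
1|0|3|2|1
2|0|3|3|3
3|2|1|2|2
step 8: 0|1|3|0|3
3|2|2|2|3
1|1|3|1|0
1|0|3|3|1
2|0|3|3|3
3|2|1|2|2
step 9: 0|1|3|0|3
3|2|3|2|3
1|2|0|3|0
1|1|2|2|3
2|1|1|2|0
3|2|2|3|3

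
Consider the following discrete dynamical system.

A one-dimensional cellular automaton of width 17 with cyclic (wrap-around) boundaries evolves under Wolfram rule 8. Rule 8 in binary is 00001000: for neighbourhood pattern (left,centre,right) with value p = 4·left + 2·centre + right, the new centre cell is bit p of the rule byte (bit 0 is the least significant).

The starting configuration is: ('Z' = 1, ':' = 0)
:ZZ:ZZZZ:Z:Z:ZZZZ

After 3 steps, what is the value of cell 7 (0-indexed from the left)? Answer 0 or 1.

0

t=0: :ZZ:ZZZZ:Z:Z:ZZZZ
t=1: :Z::Z::::::::Z:::
t=2: :::::::::::::::::
t=3: :::::::::::::::::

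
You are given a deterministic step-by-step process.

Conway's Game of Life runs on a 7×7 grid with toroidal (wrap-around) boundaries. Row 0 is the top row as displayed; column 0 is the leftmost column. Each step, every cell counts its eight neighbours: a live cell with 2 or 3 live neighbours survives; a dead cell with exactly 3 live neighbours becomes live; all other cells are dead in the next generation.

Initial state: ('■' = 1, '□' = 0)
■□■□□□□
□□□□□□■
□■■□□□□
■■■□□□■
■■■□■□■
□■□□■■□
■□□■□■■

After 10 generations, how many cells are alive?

4

[0] ■□■□□□□
□□□□□□■
□■■□□□□
■■■□□□■
■■■□■□■
□■□□■■□
■□□■□■■
[1] ■■□□□■□
■□■□□□□
□□■□□□■
□□□□□■■
□□□□■□□
□□□□□□□
■□■■□■□
[2] ■□□■■□□
■□■□□□□
■■□□□■■
□□□□□■■
□□□□□■□
□□□■■□□
■□■□■□□
[3] ■□■□■□■
□□■■■■□
□■□□□■□
□□□□■□□
□□□□□■■
□□□■■■□
□■■□□■□
[4] ■□□□□□■
■□■□□□□
□□■□□■□
□□□□■□■
□□□■□□■
□□■■□□□
■■■□□□□
[5] □□■□□□■
■□□□□□□
□■□■□■■
□□□■■□■
□□■■■■□
■□□■□□□
■□■■□□■
[6] □□■■□□■
■■■□□■□
□□■■□■■
■□□□□□■
□□■□□■■
■□□□□■□
■□■■□□■
[7] □□□□■■□
■□□□□■□
□□■■■■□
■■■■■□□
□■□□□■□
■□■■■■□
■□■■■■□
[8] □■□□□□□
□□□□□□□
■□□□□■□
■□□□□□■
□□□□□■□
■□□□□□□
□□■□□□□
[9] □□□□□□□
□□□□□□□
■□□□□□□
■□□□□■□
■□□□□□□
□□□□□□□
□■□□□□□
[10] □□□□□□□
□□□□□□□
□□□□□□■
■■□□□□□
□□□□□□■
□□□□□□□
□□□□□□□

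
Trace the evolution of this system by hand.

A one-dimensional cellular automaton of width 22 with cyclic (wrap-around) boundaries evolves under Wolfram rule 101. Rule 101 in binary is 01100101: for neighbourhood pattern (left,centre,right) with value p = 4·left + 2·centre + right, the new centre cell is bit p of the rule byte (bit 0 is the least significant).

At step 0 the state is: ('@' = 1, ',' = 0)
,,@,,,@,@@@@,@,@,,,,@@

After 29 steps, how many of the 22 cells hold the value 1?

9

0) ,,@,,,@,@@@@,@,@,,,,@@
1) ,,@,@,@@,,,@@@@@,@@,,@
2) ,,@@@@,@,@,,,,,@@,@,,@
3) ,,,,,@@@@@,@@@,,@@@,,@
4) ,@@@,,,,,@@,,@,,,,@,,@
5) @,,@,@@@,,@,,@,@@,@,,@
6) @,,@@,,@,,@,,@@,@@@,,,
7) @,,,@,,@,,@,,,@@,,@,@,
8) @,@,@,,@,,@,@,,@,,@@@@
9) @@@@@,,@,,@@@,,@,,,,,,
10) ,,,,@,,@,,,,@,,@,@@@@,
11) @@@,@,,@,@@,@,,@@,,,@,
12) ,,@@@,,@@,@@@,,,@,@,@@
13) ,,,,@,,,@@,,@,@,@@@@,@
14) ,@@,@,@,,@,,@@@@,,,@@@
15) @,@@@@@,,@,,,,,@,@,,,@
16) @@,,,,@,,@,@@@,@@@,@,,
17) ,@,@@,@,,@@,,@@,,@@@,,
18) ,@@,@@@,,,@,,,@,,,,@,@
19) @,@@,,@,@,@,@,@,@@,@@@
20) @@,@,,@@@@@@@@@@,@@,,,
21) ,@@@,,,,,,,,,,,@@,@,@,
22) ,,,@,@@@@@@@@@,,@@@@@,
23) @@,@@,,,,,,,,@,,,,,,@,
24) ,@@,@,@@@@@@,@,@@@@,@@
25) @,@@@@,,,,,@@@@,,,@@,@
26) @@,,,@,@@@,,,,@,@,,@@,
27) ,@,@,@@,,@,@@,@@@,,,@@
28) @@@@@,@,,@@,@@,,@,@,,@
29) ,,,,@@@,,,@@,@,,@@@,,,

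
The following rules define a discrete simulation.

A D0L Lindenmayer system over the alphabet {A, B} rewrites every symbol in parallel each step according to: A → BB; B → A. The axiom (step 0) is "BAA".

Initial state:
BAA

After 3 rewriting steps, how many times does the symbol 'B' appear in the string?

k=0  BAA
k=1  ABBBB
k=2  BBAAAA
k=3  AABBBBBBBB

8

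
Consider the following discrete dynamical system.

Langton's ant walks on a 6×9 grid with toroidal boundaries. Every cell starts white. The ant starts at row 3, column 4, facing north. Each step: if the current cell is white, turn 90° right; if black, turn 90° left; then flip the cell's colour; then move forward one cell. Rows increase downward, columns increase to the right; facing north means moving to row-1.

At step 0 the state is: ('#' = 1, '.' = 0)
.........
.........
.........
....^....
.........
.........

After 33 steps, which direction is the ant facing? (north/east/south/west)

east

t=0: .........
.........
.........
....^....
.........
.........
t=1: .........
.........
.........
....#>...
.........
.........
t=2: .........
.........
.........
....##...
.....v...
.........
t=3: .........
.........
.........
....##...
....<#...
.........
t=4: .........
.........
.........
....^#...
....##...
.........
t=5: .........
.........
.........
...<.#...
....##...
.........
t=6: .........
.........
...^.....
...#.#...
....##...
.........
t=7: .........
.........
...#>....
...#.#...
....##...
.........
t=8: .........
.........
...##....
...#v#...
....##...
.........
t=9: .........
.........
...##....
...<##...
....##...
.........
t=10: .........
.........
...##....
....##...
...v##...
.........
t=11: .........
.........
...##....
....##...
..<###...
.........
t=12: .........
.........
...##....
..^.##...
..####...
.........
t=13: .........
.........
...##....
..#>##...
..####...
.........
t=14: .........
.........
...##....
..####...
..#v##...
.........
t=15: .........
.........
...##....
..####...
..#.>#...
.........
t=16: .........
.........
...##....
..##^#...
..#..#...
.........
t=17: .........
.........
...##....
..#<.#...
..#..#...
.........
t=18: .........
.........
...##....
..#..#...
..#v.#...
.........
t=19: .........
.........
...##....
..#..#...
..<#.#...
.........
t=20: .........
.........
...##....
..#..#...
...#.#...
..v......
t=21: .........
.........
...##....
..#..#...
...#.#...
.<#......
t=22: .........
.........
...##....
..#..#...
.^.#.#...
.##......
t=23: .........
.........
...##....
..#..#...
.#>#.#...
.##......
t=24: .........
.........
...##....
..#..#...
.###.#...
.#v......
t=25: .........
.........
...##....
..#..#...
.###.#...
.#.>.....
t=26: ...v.....
.........
...##....
..#..#...
.###.#...
.#.#.....
t=27: ..<#.....
.........
...##....
..#..#...
.###.#...
.#.#.....
t=28: ..##.....
.........
...##....
..#..#...
.###.#...
.#^#.....
t=29: ..##.....
.........
...##....
..#..#...
.###.#...
.##>.....
t=30: ..##.....
.........
...##....
..#..#...
.##^.#...
.##......
t=31: ..##.....
.........
...##....
..#..#...
.#<..#...
.##......
t=32: ..##.....
.........
...##....
..#..#...
.#...#...
.#v......
t=33: ..##.....
.........
...##....
..#..#...
.#...#...
.#.>.....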